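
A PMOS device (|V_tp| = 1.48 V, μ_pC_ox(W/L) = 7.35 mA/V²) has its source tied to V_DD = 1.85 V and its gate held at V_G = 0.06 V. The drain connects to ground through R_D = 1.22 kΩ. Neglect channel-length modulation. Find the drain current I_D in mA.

V_SG = V_DD − V_G = 1.85 − 0.06 = 1.79 V, so V_ov = 1.79 − 1.48 = 0.31 V.
Assume saturation: I_D = ½ k_p V_ov² = 0.5 × 7.35 × 0.31² = 0.353 mA, giving V_SD = V_DD − I_D R_D = 1.85 − 0.353 × 1.22 = 1.42 V.
V_SD = 1.42 V ≥ V_ov = 0.31 V, confirming saturation.

I_D = 0.353 mA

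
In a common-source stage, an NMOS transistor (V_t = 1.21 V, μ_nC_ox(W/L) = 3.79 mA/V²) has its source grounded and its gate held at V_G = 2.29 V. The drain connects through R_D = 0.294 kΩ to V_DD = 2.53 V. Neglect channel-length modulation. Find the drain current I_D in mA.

V_GS = V_G = 2.29 V, so V_ov = 2.29 − 1.21 = 1.08 V.
Assume saturation: I_D = ½ k_n V_ov² = 0.5 × 3.79 × 1.08² = 2.21 mA, giving V_DS = V_DD − I_D R_D = 2.53 − 2.21 × 0.294 = 1.88 V.
V_DS = 1.88 V ≥ V_ov = 1.08 V, confirming saturation.

I_D = 2.21 mA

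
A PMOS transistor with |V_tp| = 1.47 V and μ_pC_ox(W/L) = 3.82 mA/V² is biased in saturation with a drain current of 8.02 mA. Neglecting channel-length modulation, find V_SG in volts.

V_SG = 3.52 V

In saturation I_D = ½ k_p (V_SG − |V_tp|)², so V_SG − |V_tp| = √(2 I_D / k_p) = √(2 × 8.02 / 3.82) = 2.05 V.
V_SG = 1.47 + 2.05 = 3.52 V.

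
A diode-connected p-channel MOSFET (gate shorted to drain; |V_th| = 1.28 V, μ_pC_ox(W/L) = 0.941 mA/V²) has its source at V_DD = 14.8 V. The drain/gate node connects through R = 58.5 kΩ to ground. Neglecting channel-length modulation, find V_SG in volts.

V_SG = 1.96 V

With gate tied to drain, V_SG = V_SD ≥ V_SG − |V_th|, so the device is in saturation.
KCL at the drain: ½ k_p (V_SG − |V_th|)² = (V_DD − V_SG)/R.
Let x = V_SG − 1.28. Then 27.5 x² + x − 13.52 = 0, giving x = 0.683 V (positive root), so V_SG = 1.96 V.
I_D = (V_DD − V_SG)/R = (14.8 − 1.96) / 58.5 = 0.219 mA.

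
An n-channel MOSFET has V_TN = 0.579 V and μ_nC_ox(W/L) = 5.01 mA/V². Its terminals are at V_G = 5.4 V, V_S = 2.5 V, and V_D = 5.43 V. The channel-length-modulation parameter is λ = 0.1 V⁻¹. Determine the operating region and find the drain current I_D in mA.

V_GS = V_G − V_S = 5.4 − 2.5 = 2.9 V; V_DS = V_D − V_S = 5.43 − 2.5 = 2.93 V.
V_ov = V_GS − V_TN = 2.9 − 0.579 = 2.32 V.
Since V_DS = 2.93 V ≥ V_ov = 2.32 V, the device is in saturation.
I_D = ½ k_n V_ov² (1 + λ V_DS) = 0.5 × 5.01 × 2.32² × (1 + 0.1 × 2.93) = 17.4 mA.

Saturation; I_D = 17.4 mA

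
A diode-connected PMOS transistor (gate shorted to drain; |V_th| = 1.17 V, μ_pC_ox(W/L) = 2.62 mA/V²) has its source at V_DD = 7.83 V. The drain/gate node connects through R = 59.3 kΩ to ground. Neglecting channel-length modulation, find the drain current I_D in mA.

With gate tied to drain, V_SG = V_SD ≥ V_SG − |V_th|, so the device is in saturation.
KCL at the drain: ½ k_p (V_SG − |V_th|)² = (V_DD − V_SG)/R.
Let x = V_SG − 1.17. Then 77.7 x² + x − 6.66 = 0, giving x = 0.286 V (positive root), so V_SG = 1.46 V.
I_D = (V_DD − V_SG)/R = (7.83 − 1.46) / 59.3 = 0.107 mA.

I_D = 0.107 mA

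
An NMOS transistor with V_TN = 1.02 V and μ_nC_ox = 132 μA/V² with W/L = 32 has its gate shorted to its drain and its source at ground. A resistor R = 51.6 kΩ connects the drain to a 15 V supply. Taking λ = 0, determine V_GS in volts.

With gate tied to drain, V_GS = V_DS ≥ V_GS − V_TN, so the device is in saturation.
k_n = μ_nC_ox · (W/L) = 4.224 mA/V².
KCL at the drain: ½ k_n (V_GS − V_TN)² = (V_DD − V_GS)/R.
Let x = V_GS − 1.02. Then 109 x² + x − 13.98 = 0, giving x = 0.354 V (positive root), so V_GS = 1.37 V.
I_D = (V_DD − V_GS)/R = (15 − 1.37) / 51.6 = 0.264 mA.

V_GS = 1.37 V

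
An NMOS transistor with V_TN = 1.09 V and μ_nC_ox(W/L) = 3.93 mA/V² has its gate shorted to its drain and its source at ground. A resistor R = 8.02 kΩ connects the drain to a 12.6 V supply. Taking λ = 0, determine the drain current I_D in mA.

I_D = 1.33 mA

With gate tied to drain, V_GS = V_DS ≥ V_GS − V_TN, so the device is in saturation.
KCL at the drain: ½ k_n (V_GS − V_TN)² = (V_DD − V_GS)/R.
Let x = V_GS − 1.09. Then 15.8 x² + x − 11.51 = 0, giving x = 0.823 V (positive root), so V_GS = 1.91 V.
I_D = (V_DD − V_GS)/R = (12.6 − 1.91) / 8.02 = 1.33 mA.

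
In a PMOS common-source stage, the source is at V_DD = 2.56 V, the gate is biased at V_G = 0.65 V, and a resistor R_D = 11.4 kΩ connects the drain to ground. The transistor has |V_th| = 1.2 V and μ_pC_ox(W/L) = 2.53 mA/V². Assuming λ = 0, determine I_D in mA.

I_D = 0.213 mA

V_SG = V_DD − V_G = 2.56 − 0.65 = 1.91 V, so V_ov = 1.91 − 1.2 = 0.71 V.
Assume saturation: I_D = ½ k_p V_ov² = 0.5 × 2.53 × 0.71² = 0.638 mA, giving V_SD = V_DD − I_D R_D = 2.56 − 0.638 × 11.4 = -4.71 V.
But -4.71 V < V_ov = 0.71 V, so the device is actually in triode.
In triode I_D = k_p[V_ov V_SD − ½ V_SD²] and I_D = (V_DD − V_SD)/R_D. Equating: 14.4 V_SD² − 21.48 V_SD + 2.56 = 0, giving V_SD = 0.131 V (the root below V_ov).
I_D = (2.56 − 0.131) / 11.4 = 0.213 mA.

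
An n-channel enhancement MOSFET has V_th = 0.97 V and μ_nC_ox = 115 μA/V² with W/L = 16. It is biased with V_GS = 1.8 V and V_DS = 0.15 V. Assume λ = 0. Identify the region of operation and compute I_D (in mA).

k_n = μ_nC_ox · (W/L) = 1.84 mA/V².
V_ov = V_GS − V_th = 1.8 − 0.97 = 0.83 V.
Since V_DS = 0.15 V < V_ov = 0.83 V, the device is in the triode region.
I_D = k_n [V_ov · V_DS − ½ V_DS²] = 1.84 × [0.83 × 0.15 − 0.5 × 0.15²] = 0.208 mA.

Triode; I_D = 0.208 mA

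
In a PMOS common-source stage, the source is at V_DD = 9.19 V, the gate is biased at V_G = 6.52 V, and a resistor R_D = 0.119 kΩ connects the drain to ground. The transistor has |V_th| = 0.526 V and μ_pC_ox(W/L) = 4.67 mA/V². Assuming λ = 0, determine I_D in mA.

V_SG = V_DD − V_G = 9.19 − 6.52 = 2.67 V, so V_ov = 2.67 − 0.526 = 2.14 V.
Assume saturation: I_D = ½ k_p V_ov² = 0.5 × 4.67 × 2.14² = 10.7 mA, giving V_SD = V_DD − I_D R_D = 9.19 − 10.7 × 0.119 = 7.91 V.
V_SD = 7.91 V ≥ V_ov = 2.14 V, confirming saturation.

I_D = 10.7 mA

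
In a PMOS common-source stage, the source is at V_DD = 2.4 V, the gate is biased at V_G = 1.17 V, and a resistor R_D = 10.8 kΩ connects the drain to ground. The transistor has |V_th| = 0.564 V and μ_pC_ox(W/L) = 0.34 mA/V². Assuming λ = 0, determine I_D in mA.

V_SG = V_DD − V_G = 2.4 − 1.17 = 1.23 V, so V_ov = 1.23 − 0.564 = 0.666 V.
Assume saturation: I_D = ½ k_p V_ov² = 0.5 × 0.34 × 0.666² = 0.0754 mA, giving V_SD = V_DD − I_D R_D = 2.4 − 0.0754 × 10.8 = 1.59 V.
V_SD = 1.59 V ≥ V_ov = 0.666 V, confirming saturation.

I_D = 0.0754 mA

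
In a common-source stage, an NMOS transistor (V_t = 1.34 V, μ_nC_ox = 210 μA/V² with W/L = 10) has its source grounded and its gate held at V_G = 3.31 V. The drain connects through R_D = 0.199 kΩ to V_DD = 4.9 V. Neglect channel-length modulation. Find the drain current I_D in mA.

V_GS = V_G = 3.31 V, so V_ov = 3.31 − 1.34 = 1.97 V.
k_n = μ_nC_ox · (W/L) = 2.1 mA/V².
Assume saturation: I_D = ½ k_n V_ov² = 0.5 × 2.1 × 1.97² = 4.07 mA, giving V_DS = V_DD − I_D R_D = 4.9 − 4.07 × 0.199 = 4.09 V.
V_DS = 4.09 V ≥ V_ov = 1.97 V, confirming saturation.

I_D = 4.07 mA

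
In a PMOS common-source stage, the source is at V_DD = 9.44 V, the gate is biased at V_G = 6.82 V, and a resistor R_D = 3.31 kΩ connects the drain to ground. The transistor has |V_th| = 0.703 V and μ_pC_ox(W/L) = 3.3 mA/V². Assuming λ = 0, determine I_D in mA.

V_SG = V_DD − V_G = 9.44 − 6.82 = 2.62 V, so V_ov = 2.62 − 0.703 = 1.92 V.
Assume saturation: I_D = ½ k_p V_ov² = 0.5 × 3.3 × 1.92² = 6.06 mA, giving V_SD = V_DD − I_D R_D = 9.44 − 6.06 × 3.31 = -10.6 V.
But -10.6 V < V_ov = 1.92 V, so the device is actually in triode.
In triode I_D = k_p[V_ov V_SD − ½ V_SD²] and I_D = (V_DD − V_SD)/R_D. Equating: 5.46 V_SD² − 21.94 V_SD + 9.44 = 0, giving V_SD = 0.49 V (the root below V_ov).
I_D = (9.44 − 0.49) / 3.31 = 2.7 mA.

I_D = 2.70 mA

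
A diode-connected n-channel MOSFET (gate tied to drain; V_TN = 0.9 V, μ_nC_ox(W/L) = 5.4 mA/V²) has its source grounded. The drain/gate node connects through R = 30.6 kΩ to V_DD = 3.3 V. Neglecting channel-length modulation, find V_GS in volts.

With gate tied to drain, V_GS = V_DS ≥ V_GS − V_TN, so the device is in saturation.
KCL at the drain: ½ k_n (V_GS − V_TN)² = (V_DD − V_GS)/R.
Let x = V_GS − 0.9. Then 82.6 x² + x − 2.4 = 0, giving x = 0.164 V (positive root), so V_GS = 1.06 V.
I_D = (V_DD − V_GS)/R = (3.3 − 1.06) / 30.6 = 0.0731 mA.

V_GS = 1.06 V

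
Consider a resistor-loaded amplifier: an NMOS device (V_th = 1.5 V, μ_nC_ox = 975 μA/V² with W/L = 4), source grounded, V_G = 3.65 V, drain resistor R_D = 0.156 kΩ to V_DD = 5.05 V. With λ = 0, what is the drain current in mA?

V_GS = V_G = 3.65 V, so V_ov = 3.65 − 1.5 = 2.15 V.
k_n = μ_nC_ox · (W/L) = 3.9 mA/V².
Assume saturation: I_D = ½ k_n V_ov² = 0.5 × 3.9 × 2.15² = 9.01 mA, giving V_DS = V_DD − I_D R_D = 5.05 − 9.01 × 0.156 = 3.64 V.
V_DS = 3.64 V ≥ V_ov = 2.15 V, confirming saturation.

I_D = 9.01 mA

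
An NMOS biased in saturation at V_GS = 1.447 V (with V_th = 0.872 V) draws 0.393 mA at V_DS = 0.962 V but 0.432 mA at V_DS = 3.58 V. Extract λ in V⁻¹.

With V_GS fixed, I_D ∝ (1 + λ V_DS) in saturation, so I_D2/I_D1 = (1 + λ V_DS2)/(1 + λ V_DS1).
0.432/0.393 = 1.099 = (1 + 3.58 λ)/(1 + 0.962 λ).
Solving: λ (I_D1 V_DS2 − I_D2 V_DS1) = I_D2 − I_D1, so λ = (0.432 − 0.393) / (0.393 × 3.58 − 0.432 × 0.962) = 0.039 / 0.991 = 0.0393 V⁻¹.

λ = 0.0393 V⁻¹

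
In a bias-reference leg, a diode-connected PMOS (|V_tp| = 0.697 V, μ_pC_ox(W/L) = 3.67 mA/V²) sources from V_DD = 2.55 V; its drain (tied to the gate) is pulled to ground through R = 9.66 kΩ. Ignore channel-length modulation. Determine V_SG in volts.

With gate tied to drain, V_SG = V_SD ≥ V_SG − |V_tp|, so the device is in saturation.
KCL at the drain: ½ k_p (V_SG − |V_tp|)² = (V_DD − V_SG)/R.
Let x = V_SG − 0.697. Then 17.7 x² + x − 1.853 = 0, giving x = 0.296 V (positive root), so V_SG = 0.993 V.
I_D = (V_DD − V_SG)/R = (2.55 − 0.993) / 9.66 = 0.161 mA.

V_SG = 0.993 V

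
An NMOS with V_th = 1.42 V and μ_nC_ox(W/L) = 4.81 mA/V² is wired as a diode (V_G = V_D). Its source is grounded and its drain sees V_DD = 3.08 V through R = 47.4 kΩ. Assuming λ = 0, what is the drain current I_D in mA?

I_D = 0.0326 mA

With gate tied to drain, V_GS = V_DS ≥ V_GS − V_th, so the device is in saturation.
KCL at the drain: ½ k_n (V_GS − V_th)² = (V_DD − V_GS)/R.
Let x = V_GS − 1.42. Then 114 x² + x − 1.66 = 0, giving x = 0.116 V (positive root), so V_GS = 1.54 V.
I_D = (V_DD − V_GS)/R = (3.08 − 1.54) / 47.4 = 0.0326 mA.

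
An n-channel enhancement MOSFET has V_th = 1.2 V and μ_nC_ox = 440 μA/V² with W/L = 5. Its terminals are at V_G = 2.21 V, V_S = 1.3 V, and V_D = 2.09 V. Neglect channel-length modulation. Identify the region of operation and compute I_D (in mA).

Cutoff; I_D = 0 mA

V_GS = V_G − V_S = 2.21 − 1.3 = 0.91 V; V_DS = V_D − V_S = 2.09 − 1.3 = 0.79 V.
V_GS = 0.91 V < V_th = 1.2 V, so the transistor is in cutoff.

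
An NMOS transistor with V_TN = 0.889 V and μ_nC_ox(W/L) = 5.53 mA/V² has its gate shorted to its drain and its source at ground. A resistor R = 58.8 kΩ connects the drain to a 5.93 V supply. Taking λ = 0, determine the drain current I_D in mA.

With gate tied to drain, V_GS = V_DS ≥ V_GS − V_TN, so the device is in saturation.
KCL at the drain: ½ k_n (V_GS − V_TN)² = (V_DD − V_GS)/R.
Let x = V_GS − 0.889. Then 163 x² + x − 5.041 = 0, giving x = 0.173 V (positive root), so V_GS = 1.06 V.
I_D = (V_DD − V_GS)/R = (5.93 − 1.06) / 58.8 = 0.0828 mA.

I_D = 0.0828 mA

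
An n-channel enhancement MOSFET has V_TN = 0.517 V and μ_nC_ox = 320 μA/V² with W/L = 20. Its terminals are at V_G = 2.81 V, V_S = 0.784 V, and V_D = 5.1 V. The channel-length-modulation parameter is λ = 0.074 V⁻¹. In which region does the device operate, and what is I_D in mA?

V_GS = V_G − V_S = 2.81 − 0.784 = 2.03 V; V_DS = V_D − V_S = 5.1 − 0.784 = 4.32 V.
k_n = μ_nC_ox · (W/L) = 6.4 mA/V².
V_ov = V_GS − V_TN = 2.03 − 0.517 = 1.51 V.
Since V_DS = 4.32 V ≥ V_ov = 1.51 V, the device is in saturation.
I_D = ½ k_n V_ov² (1 + λ V_DS) = 0.5 × 6.4 × 1.51² × (1 + 0.074 × 4.32) = 9.61 mA.

Saturation; I_D = 9.61 mA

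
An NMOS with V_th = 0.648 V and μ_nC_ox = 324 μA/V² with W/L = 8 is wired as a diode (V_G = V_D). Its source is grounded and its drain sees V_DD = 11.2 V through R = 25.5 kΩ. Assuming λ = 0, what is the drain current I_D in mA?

With gate tied to drain, V_GS = V_DS ≥ V_GS − V_th, so the device is in saturation.
k_n = μ_nC_ox · (W/L) = 2.592 mA/V².
KCL at the drain: ½ k_n (V_GS − V_th)² = (V_DD − V_GS)/R.
Let x = V_GS − 0.648. Then 33 x² + x − 10.55 = 0, giving x = 0.55 V (positive root), so V_GS = 1.2 V.
I_D = (V_DD − V_GS)/R = (11.2 − 1.2) / 25.5 = 0.392 mA.

I_D = 0.392 mA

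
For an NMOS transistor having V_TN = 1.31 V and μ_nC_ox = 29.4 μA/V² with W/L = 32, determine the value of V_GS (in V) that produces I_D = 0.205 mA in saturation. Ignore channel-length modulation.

k_n = μ_nC_ox · (W/L) = 0.9408 mA/V².
In saturation I_D = ½ k_n (V_GS − V_TN)², so V_GS − V_TN = √(2 I_D / k_n) = √(2 × 0.205 / 0.9408) = 0.66 V.
V_GS = 1.31 + 0.66 = 1.97 V.

V_GS = 1.97 V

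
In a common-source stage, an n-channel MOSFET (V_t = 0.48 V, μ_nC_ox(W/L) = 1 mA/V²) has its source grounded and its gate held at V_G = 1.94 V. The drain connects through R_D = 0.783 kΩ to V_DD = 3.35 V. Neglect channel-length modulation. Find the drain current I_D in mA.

I_D = 1.07 mA

V_GS = V_G = 1.94 V, so V_ov = 1.94 − 0.48 = 1.46 V.
Assume saturation: I_D = ½ k_n V_ov² = 0.5 × 1 × 1.46² = 1.07 mA, giving V_DS = V_DD − I_D R_D = 3.35 − 1.07 × 0.783 = 2.52 V.
V_DS = 2.52 V ≥ V_ov = 1.46 V, confirming saturation.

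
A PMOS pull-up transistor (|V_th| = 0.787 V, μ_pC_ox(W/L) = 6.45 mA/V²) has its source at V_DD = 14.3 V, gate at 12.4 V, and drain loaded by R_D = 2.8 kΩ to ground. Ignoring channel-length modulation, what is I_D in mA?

I_D = 4.00 mA

V_SG = V_DD − V_G = 14.3 − 12.4 = 1.9 V, so V_ov = 1.9 − 0.787 = 1.11 V.
Assume saturation: I_D = ½ k_p V_ov² = 0.5 × 6.45 × 1.11² = 4 mA, giving V_SD = V_DD − I_D R_D = 14.3 − 4 × 2.8 = 3.11 V.
V_SD = 3.11 V ≥ V_ov = 1.11 V, confirming saturation.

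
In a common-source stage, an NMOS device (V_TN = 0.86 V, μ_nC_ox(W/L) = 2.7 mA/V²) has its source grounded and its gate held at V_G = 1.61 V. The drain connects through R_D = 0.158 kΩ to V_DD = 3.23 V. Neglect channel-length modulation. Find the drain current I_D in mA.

V_GS = V_G = 1.61 V, so V_ov = 1.61 − 0.86 = 0.75 V.
Assume saturation: I_D = ½ k_n V_ov² = 0.5 × 2.7 × 0.75² = 0.759 mA, giving V_DS = V_DD − I_D R_D = 3.23 − 0.759 × 0.158 = 3.11 V.
V_DS = 3.11 V ≥ V_ov = 0.75 V, confirming saturation.

I_D = 0.759 mA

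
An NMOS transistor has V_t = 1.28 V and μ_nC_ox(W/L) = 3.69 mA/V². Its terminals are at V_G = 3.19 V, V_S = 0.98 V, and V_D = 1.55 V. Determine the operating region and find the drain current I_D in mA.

Triode; I_D = 1.36 mA

V_GS = V_G − V_S = 3.19 − 0.98 = 2.21 V; V_DS = V_D − V_S = 1.55 − 0.98 = 0.57 V.
V_ov = V_GS − V_t = 2.21 − 1.28 = 0.93 V.
Since V_DS = 0.57 V < V_ov = 0.93 V, the device is in the triode region.
I_D = k_n [V_ov · V_DS − ½ V_DS²] = 3.69 × [0.93 × 0.57 − 0.5 × 0.57²] = 1.36 mA.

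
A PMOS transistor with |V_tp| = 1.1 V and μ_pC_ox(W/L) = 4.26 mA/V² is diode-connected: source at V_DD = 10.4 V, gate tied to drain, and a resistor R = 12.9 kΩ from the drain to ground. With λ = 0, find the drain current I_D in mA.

I_D = 0.677 mA

With gate tied to drain, V_SG = V_SD ≥ V_SG − |V_tp|, so the device is in saturation.
KCL at the drain: ½ k_p (V_SG − |V_tp|)² = (V_DD − V_SG)/R.
Let x = V_SG − 1.1. Then 27.5 x² + x − 9.3 = 0, giving x = 0.564 V (positive root), so V_SG = 1.66 V.
I_D = (V_DD − V_SG)/R = (10.4 − 1.66) / 12.9 = 0.677 mA.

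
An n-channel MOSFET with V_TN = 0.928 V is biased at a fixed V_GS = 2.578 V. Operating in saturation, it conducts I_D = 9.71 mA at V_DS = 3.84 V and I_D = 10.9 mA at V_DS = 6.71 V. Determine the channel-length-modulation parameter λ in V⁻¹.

λ = 0.0511 V⁻¹

With V_GS fixed, I_D ∝ (1 + λ V_DS) in saturation, so I_D2/I_D1 = (1 + λ V_DS2)/(1 + λ V_DS1).
10.9/9.71 = 1.123 = (1 + 6.71 λ)/(1 + 3.84 λ).
Solving: λ (I_D1 V_DS2 − I_D2 V_DS1) = I_D2 − I_D1, so λ = (10.9 − 9.71) / (9.71 × 6.71 − 10.9 × 3.84) = 1.19 / 23.3 = 0.0511 V⁻¹.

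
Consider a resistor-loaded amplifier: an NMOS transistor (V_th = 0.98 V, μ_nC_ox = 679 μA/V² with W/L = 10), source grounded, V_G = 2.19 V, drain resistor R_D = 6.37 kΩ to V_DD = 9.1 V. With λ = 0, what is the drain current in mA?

I_D = 1.40 mA

V_GS = V_G = 2.19 V, so V_ov = 2.19 − 0.98 = 1.21 V.
k_n = μ_nC_ox · (W/L) = 6.79 mA/V².
Assume saturation: I_D = ½ k_n V_ov² = 0.5 × 6.79 × 1.21² = 4.97 mA, giving V_DS = V_DD − I_D R_D = 9.1 − 4.97 × 6.37 = -22.6 V.
But -22.6 V < V_ov = 1.21 V, so the device is actually in triode.
In triode I_D = k_n[V_ov V_DS − ½ V_DS²] and I_D = (V_DD − V_DS)/R_D. Equating: 21.6 V_DS² − 53.34 V_DS + 9.1 = 0, giving V_DS = 0.184 V (the root below V_ov).
I_D = (9.1 − 0.184) / 6.37 = 1.4 mA.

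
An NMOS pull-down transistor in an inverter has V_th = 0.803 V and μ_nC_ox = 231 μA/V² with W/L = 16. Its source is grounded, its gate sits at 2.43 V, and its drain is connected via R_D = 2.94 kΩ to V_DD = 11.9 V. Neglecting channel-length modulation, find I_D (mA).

I_D = 3.76 mA

V_GS = V_G = 2.43 V, so V_ov = 2.43 − 0.803 = 1.63 V.
k_n = μ_nC_ox · (W/L) = 3.696 mA/V².
Assume saturation: I_D = ½ k_n V_ov² = 0.5 × 3.696 × 1.63² = 4.89 mA, giving V_DS = V_DD − I_D R_D = 11.9 − 4.89 × 2.94 = -2.48 V.
But -2.48 V < V_ov = 1.63 V, so the device is actually in triode.
In triode I_D = k_n[V_ov V_DS − ½ V_DS²] and I_D = (V_DD − V_DS)/R_D. Equating: 5.43 V_DS² − 18.68 V_DS + 11.9 = 0, giving V_DS = 0.845 V (the root below V_ov).
I_D = (11.9 − 0.845) / 2.94 = 3.76 mA.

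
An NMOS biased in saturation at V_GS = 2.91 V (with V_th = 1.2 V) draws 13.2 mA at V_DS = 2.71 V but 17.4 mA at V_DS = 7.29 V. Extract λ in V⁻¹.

With V_GS fixed, I_D ∝ (1 + λ V_DS) in saturation, so I_D2/I_D1 = (1 + λ V_DS2)/(1 + λ V_DS1).
17.4/13.2 = 1.318 = (1 + 7.29 λ)/(1 + 2.71 λ).
Solving: λ (I_D1 V_DS2 − I_D2 V_DS1) = I_D2 − I_D1, so λ = (17.4 − 13.2) / (13.2 × 7.29 − 17.4 × 2.71) = 4.2 / 49.1 = 0.0856 V⁻¹.

λ = 0.0856 V⁻¹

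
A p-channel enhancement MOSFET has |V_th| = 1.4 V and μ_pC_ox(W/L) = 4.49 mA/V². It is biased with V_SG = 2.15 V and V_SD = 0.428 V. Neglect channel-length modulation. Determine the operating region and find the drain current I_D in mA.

Triode; I_D = 1.03 mA

V_ov = V_SG − |V_th| = 2.15 − 1.4 = 0.75 V.
Since V_SD = 0.428 V < V_ov = 0.75 V, the device is in the triode region.
I_D = k_p [V_ov · V_SD − ½ V_SD²] = 4.49 × [0.75 × 0.428 − 0.5 × 0.428²] = 1.03 mA.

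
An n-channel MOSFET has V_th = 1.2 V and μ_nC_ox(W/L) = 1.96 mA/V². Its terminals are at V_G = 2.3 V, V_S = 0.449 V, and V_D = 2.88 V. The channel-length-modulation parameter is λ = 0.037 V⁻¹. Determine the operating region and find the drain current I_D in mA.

Saturation; I_D = 0.453 mA

V_GS = V_G − V_S = 2.3 − 0.449 = 1.85 V; V_DS = V_D − V_S = 2.88 − 0.449 = 2.43 V.
V_ov = V_GS − V_th = 1.85 − 1.2 = 0.651 V.
Since V_DS = 2.43 V ≥ V_ov = 0.651 V, the device is in saturation.
I_D = ½ k_n V_ov² (1 + λ V_DS) = 0.5 × 1.96 × 0.651² × (1 + 0.037 × 2.43) = 0.453 mA.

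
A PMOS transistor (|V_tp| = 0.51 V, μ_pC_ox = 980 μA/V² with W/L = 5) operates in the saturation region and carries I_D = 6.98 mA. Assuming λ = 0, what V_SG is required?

V_SG = 2.20 V

k_p = μ_pC_ox · (W/L) = 4.9 mA/V².
In saturation I_D = ½ k_p (V_SG − |V_tp|)², so V_SG − |V_tp| = √(2 I_D / k_p) = √(2 × 6.98 / 4.9) = 1.69 V.
V_SG = 0.51 + 1.69 = 2.2 V.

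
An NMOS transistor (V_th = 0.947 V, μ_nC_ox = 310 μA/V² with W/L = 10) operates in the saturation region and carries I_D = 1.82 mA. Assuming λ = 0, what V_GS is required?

V_GS = 2.03 V

k_n = μ_nC_ox · (W/L) = 3.1 mA/V².
In saturation I_D = ½ k_n (V_GS − V_th)², so V_GS − V_th = √(2 I_D / k_n) = √(2 × 1.82 / 3.1) = 1.08 V.
V_GS = 0.947 + 1.08 = 2.03 V.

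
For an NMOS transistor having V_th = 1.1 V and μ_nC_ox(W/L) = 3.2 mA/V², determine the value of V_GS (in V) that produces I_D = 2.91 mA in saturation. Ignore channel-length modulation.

In saturation I_D = ½ k_n (V_GS − V_th)², so V_GS − V_th = √(2 I_D / k_n) = √(2 × 2.91 / 3.2) = 1.35 V.
V_GS = 1.1 + 1.35 = 2.45 V.

V_GS = 2.45 V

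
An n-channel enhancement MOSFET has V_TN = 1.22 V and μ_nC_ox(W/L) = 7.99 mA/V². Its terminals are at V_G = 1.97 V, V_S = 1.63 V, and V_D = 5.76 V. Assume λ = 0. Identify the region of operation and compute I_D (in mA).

V_GS = V_G − V_S = 1.97 − 1.63 = 0.34 V; V_DS = V_D − V_S = 5.76 − 1.63 = 4.13 V.
V_GS = 0.34 V < V_TN = 1.22 V, so the transistor is in cutoff.

Cutoff; I_D = 0 mA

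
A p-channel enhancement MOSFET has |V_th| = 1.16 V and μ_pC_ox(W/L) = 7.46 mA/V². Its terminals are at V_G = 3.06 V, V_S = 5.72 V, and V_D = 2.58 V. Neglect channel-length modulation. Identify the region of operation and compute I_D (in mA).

Saturation; I_D = 8.39 mA

V_SG = V_S − V_G = 5.72 − 3.06 = 2.66 V; V_SD = V_S − V_D = 5.72 − 2.58 = 3.14 V.
V_ov = V_SG − |V_th| = 2.66 − 1.16 = 1.5 V.
Since V_SD = 3.14 V ≥ V_ov = 1.5 V, the device is in saturation.
I_D = ½ k_p V_ov² = 0.5 × 7.46 × 1.5² = 8.39 mA.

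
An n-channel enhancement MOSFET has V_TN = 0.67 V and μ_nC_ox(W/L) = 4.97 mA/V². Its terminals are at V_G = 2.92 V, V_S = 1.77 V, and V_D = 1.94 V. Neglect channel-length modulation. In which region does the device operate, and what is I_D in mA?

V_GS = V_G − V_S = 2.92 − 1.77 = 1.15 V; V_DS = V_D − V_S = 1.94 − 1.77 = 0.17 V.
V_ov = V_GS − V_TN = 1.15 − 0.67 = 0.48 V.
Since V_DS = 0.17 V < V_ov = 0.48 V, the device is in the triode region.
I_D = k_n [V_ov · V_DS − ½ V_DS²] = 4.97 × [0.48 × 0.17 − 0.5 × 0.17²] = 0.334 mA.

Triode; I_D = 0.334 mA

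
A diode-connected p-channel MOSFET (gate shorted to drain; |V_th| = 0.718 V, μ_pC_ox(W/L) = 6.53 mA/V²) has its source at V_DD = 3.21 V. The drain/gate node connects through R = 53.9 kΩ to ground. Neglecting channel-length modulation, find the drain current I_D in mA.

I_D = 0.0441 mA

With gate tied to drain, V_SG = V_SD ≥ V_SG − |V_th|, so the device is in saturation.
KCL at the drain: ½ k_p (V_SG − |V_th|)² = (V_DD − V_SG)/R.
Let x = V_SG − 0.718. Then 176 x² + x − 2.492 = 0, giving x = 0.116 V (positive root), so V_SG = 0.834 V.
I_D = (V_DD − V_SG)/R = (3.21 − 0.834) / 53.9 = 0.0441 mA.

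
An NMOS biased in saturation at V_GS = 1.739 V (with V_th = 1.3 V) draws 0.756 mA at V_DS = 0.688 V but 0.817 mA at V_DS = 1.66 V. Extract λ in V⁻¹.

With V_GS fixed, I_D ∝ (1 + λ V_DS) in saturation, so I_D2/I_D1 = (1 + λ V_DS2)/(1 + λ V_DS1).
0.817/0.756 = 1.081 = (1 + 1.66 λ)/(1 + 0.688 λ).
Solving: λ (I_D1 V_DS2 − I_D2 V_DS1) = I_D2 − I_D1, so λ = (0.817 − 0.756) / (0.756 × 1.66 − 0.817 × 0.688) = 0.061 / 0.693 = 0.088 V⁻¹.

λ = 0.0880 V⁻¹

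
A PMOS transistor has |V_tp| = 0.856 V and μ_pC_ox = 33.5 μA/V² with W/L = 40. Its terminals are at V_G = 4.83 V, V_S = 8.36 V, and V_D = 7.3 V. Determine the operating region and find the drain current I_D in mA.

Triode; I_D = 3.05 mA

V_SG = V_S − V_G = 8.36 − 4.83 = 3.53 V; V_SD = V_S − V_D = 8.36 − 7.3 = 1.06 V.
k_p = μ_pC_ox · (W/L) = 1.34 mA/V².
V_ov = V_SG − |V_tp| = 3.53 − 0.856 = 2.67 V.
Since V_SD = 1.06 V < V_ov = 2.67 V, the device is in the triode region.
I_D = k_p [V_ov · V_SD − ½ V_SD²] = 1.34 × [2.67 × 1.06 − 0.5 × 1.06²] = 3.05 mA.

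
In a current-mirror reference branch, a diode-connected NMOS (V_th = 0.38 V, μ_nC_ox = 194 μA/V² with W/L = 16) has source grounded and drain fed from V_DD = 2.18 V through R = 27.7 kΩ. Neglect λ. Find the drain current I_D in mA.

With gate tied to drain, V_GS = V_DS ≥ V_GS − V_th, so the device is in saturation.
k_n = μ_nC_ox · (W/L) = 3.104 mA/V².
KCL at the drain: ½ k_n (V_GS − V_th)² = (V_DD − V_GS)/R.
Let x = V_GS − 0.38. Then 43 x² + x − 1.8 = 0, giving x = 0.193 V (positive root), so V_GS = 0.573 V.
I_D = (V_DD − V_GS)/R = (2.18 − 0.573) / 27.7 = 0.058 mA.

I_D = 0.0580 mA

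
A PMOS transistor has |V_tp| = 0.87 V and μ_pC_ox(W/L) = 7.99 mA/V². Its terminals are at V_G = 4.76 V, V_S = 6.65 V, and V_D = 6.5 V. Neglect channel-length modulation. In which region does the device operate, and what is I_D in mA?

Triode; I_D = 1.13 mA

V_SG = V_S − V_G = 6.65 − 4.76 = 1.89 V; V_SD = V_S − V_D = 6.65 − 6.5 = 0.15 V.
V_ov = V_SG − |V_tp| = 1.89 − 0.87 = 1.02 V.
Since V_SD = 0.15 V < V_ov = 1.02 V, the device is in the triode region.
I_D = k_p [V_ov · V_SD − ½ V_SD²] = 7.99 × [1.02 × 0.15 − 0.5 × 0.15²] = 1.13 mA.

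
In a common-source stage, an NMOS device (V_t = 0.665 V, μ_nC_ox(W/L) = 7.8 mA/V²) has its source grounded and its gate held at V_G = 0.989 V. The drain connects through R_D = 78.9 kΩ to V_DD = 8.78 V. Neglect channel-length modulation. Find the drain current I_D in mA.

I_D = 0.111 mA

V_GS = V_G = 0.989 V, so V_ov = 0.989 − 0.665 = 0.324 V.
Assume saturation: I_D = ½ k_n V_ov² = 0.5 × 7.8 × 0.324² = 0.409 mA, giving V_DS = V_DD − I_D R_D = 8.78 − 0.409 × 78.9 = -23.5 V.
But -23.5 V < V_ov = 0.324 V, so the device is actually in triode.
In triode I_D = k_n[V_ov V_DS − ½ V_DS²] and I_D = (V_DD − V_DS)/R_D. Equating: 308 V_DS² − 200.4 V_DS + 8.78 = 0, giving V_DS = 0.0472 V (the root below V_ov).
I_D = (8.78 − 0.0472) / 78.9 = 0.111 mA.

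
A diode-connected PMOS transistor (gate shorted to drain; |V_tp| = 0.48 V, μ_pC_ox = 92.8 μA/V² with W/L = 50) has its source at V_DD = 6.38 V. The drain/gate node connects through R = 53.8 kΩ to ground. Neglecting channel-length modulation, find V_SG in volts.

V_SG = 0.693 V

With gate tied to drain, V_SG = V_SD ≥ V_SG − |V_tp|, so the device is in saturation.
k_p = μ_pC_ox · (W/L) = 4.64 mA/V².
KCL at the drain: ½ k_p (V_SG − |V_tp|)² = (V_DD − V_SG)/R.
Let x = V_SG − 0.48. Then 125 x² + x − 5.9 = 0, giving x = 0.213 V (positive root), so V_SG = 0.693 V.
I_D = (V_DD − V_SG)/R = (6.38 − 0.693) / 53.8 = 0.106 mA.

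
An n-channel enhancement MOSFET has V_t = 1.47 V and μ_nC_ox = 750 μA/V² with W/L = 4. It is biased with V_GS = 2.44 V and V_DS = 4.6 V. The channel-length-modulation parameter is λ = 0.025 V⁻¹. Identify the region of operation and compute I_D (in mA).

k_n = μ_nC_ox · (W/L) = 3 mA/V².
V_ov = V_GS − V_t = 2.44 − 1.47 = 0.97 V.
Since V_DS = 4.6 V ≥ V_ov = 0.97 V, the device is in saturation.
I_D = ½ k_n V_ov² (1 + λ V_DS) = 0.5 × 3 × 0.97² × (1 + 0.025 × 4.6) = 1.57 mA.

Saturation; I_D = 1.57 mA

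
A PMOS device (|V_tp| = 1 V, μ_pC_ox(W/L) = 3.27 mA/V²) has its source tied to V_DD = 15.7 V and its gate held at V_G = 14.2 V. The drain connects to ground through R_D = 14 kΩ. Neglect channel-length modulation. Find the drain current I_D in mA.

I_D = 0.409 mA

V_SG = V_DD − V_G = 15.7 − 14.2 = 1.5 V, so V_ov = 1.5 − 1 = 0.5 V.
Assume saturation: I_D = ½ k_p V_ov² = 0.5 × 3.27 × 0.5² = 0.409 mA, giving V_SD = V_DD − I_D R_D = 15.7 − 0.409 × 14 = 9.98 V.
V_SD = 9.98 V ≥ V_ov = 0.5 V, confirming saturation.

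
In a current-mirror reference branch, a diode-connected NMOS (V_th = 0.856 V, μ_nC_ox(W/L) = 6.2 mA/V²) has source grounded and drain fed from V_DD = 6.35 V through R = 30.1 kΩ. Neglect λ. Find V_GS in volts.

V_GS = 1.09 V

With gate tied to drain, V_GS = V_DS ≥ V_GS − V_th, so the device is in saturation.
KCL at the drain: ½ k_n (V_GS − V_th)² = (V_DD − V_GS)/R.
Let x = V_GS − 0.856. Then 93.3 x² + x − 5.494 = 0, giving x = 0.237 V (positive root), so V_GS = 1.09 V.
I_D = (V_DD − V_GS)/R = (6.35 − 1.09) / 30.1 = 0.175 mA.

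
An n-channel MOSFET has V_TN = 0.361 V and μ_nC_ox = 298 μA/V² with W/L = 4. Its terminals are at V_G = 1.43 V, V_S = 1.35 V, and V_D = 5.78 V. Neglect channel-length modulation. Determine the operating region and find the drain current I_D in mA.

Cutoff; I_D = 0 mA

V_GS = V_G − V_S = 1.43 − 1.35 = 0.08 V; V_DS = V_D − V_S = 5.78 − 1.35 = 4.43 V.
V_GS = 0.08 V < V_TN = 0.361 V, so the transistor is in cutoff.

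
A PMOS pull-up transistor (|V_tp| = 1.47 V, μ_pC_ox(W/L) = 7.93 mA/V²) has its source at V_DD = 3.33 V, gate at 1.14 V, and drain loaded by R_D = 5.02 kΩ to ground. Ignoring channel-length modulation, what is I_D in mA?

V_SG = V_DD − V_G = 3.33 − 1.14 = 2.19 V, so V_ov = 2.19 − 1.47 = 0.72 V.
Assume saturation: I_D = ½ k_p V_ov² = 0.5 × 7.93 × 0.72² = 2.06 mA, giving V_SD = V_DD − I_D R_D = 3.33 − 2.06 × 5.02 = -6.99 V.
But -6.99 V < V_ov = 0.72 V, so the device is actually in triode.
In triode I_D = k_p[V_ov V_SD − ½ V_SD²] and I_D = (V_DD − V_SD)/R_D. Equating: 19.9 V_SD² − 29.66 V_SD + 3.33 = 0, giving V_SD = 0.122 V (the root below V_ov).
I_D = (3.33 − 0.122) / 5.02 = 0.639 mA.

I_D = 0.639 mA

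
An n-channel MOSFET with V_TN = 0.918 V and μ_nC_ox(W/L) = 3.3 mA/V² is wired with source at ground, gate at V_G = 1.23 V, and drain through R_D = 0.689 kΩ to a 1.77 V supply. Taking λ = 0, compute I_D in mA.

V_GS = V_G = 1.23 V, so V_ov = 1.23 − 0.918 = 0.312 V.
Assume saturation: I_D = ½ k_n V_ov² = 0.5 × 3.3 × 0.312² = 0.161 mA, giving V_DS = V_DD − I_D R_D = 1.77 − 0.161 × 0.689 = 1.66 V.
V_DS = 1.66 V ≥ V_ov = 0.312 V, confirming saturation.

I_D = 0.161 mA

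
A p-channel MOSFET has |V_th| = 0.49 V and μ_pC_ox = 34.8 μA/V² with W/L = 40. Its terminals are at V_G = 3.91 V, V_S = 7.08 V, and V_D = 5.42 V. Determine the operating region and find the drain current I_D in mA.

Triode; I_D = 4.27 mA

V_SG = V_S − V_G = 7.08 − 3.91 = 3.17 V; V_SD = V_S − V_D = 7.08 − 5.42 = 1.66 V.
k_p = μ_pC_ox · (W/L) = 1.392 mA/V².
V_ov = V_SG − |V_th| = 3.17 − 0.49 = 2.68 V.
Since V_SD = 1.66 V < V_ov = 2.68 V, the device is in the triode region.
I_D = k_p [V_ov · V_SD − ½ V_SD²] = 1.392 × [2.68 × 1.66 − 0.5 × 1.66²] = 4.27 mA.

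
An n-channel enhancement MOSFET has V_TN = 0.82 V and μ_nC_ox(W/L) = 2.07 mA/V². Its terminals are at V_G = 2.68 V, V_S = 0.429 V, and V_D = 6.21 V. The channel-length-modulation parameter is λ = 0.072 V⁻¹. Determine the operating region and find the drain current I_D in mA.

V_GS = V_G − V_S = 2.68 − 0.429 = 2.25 V; V_DS = V_D − V_S = 6.21 − 0.429 = 5.78 V.
V_ov = V_GS − V_TN = 2.25 − 0.82 = 1.43 V.
Since V_DS = 5.78 V ≥ V_ov = 1.43 V, the device is in saturation.
I_D = ½ k_n V_ov² (1 + λ V_DS) = 0.5 × 2.07 × 1.43² × (1 + 0.072 × 5.78) = 3 mA.

Saturation; I_D = 3.00 mA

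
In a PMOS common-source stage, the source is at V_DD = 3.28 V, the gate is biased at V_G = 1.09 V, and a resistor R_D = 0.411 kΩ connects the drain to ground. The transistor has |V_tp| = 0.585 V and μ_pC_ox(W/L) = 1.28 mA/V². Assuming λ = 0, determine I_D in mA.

I_D = 1.65 mA

V_SG = V_DD − V_G = 3.28 − 1.09 = 2.19 V, so V_ov = 2.19 − 0.585 = 1.6 V.
Assume saturation: I_D = ½ k_p V_ov² = 0.5 × 1.28 × 1.6² = 1.65 mA, giving V_SD = V_DD − I_D R_D = 3.28 − 1.65 × 0.411 = 2.6 V.
V_SD = 2.6 V ≥ V_ov = 1.6 V, confirming saturation.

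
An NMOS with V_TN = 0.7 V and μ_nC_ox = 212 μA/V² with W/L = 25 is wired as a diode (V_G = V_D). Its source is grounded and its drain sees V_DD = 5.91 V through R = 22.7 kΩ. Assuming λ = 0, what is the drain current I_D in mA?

With gate tied to drain, V_GS = V_DS ≥ V_GS − V_TN, so the device is in saturation.
k_n = μ_nC_ox · (W/L) = 5.3 mA/V².
KCL at the drain: ½ k_n (V_GS − V_TN)² = (V_DD − V_GS)/R.
Let x = V_GS − 0.7. Then 60.2 x² + x − 5.21 = 0, giving x = 0.286 V (positive root), so V_GS = 0.986 V.
I_D = (V_DD − V_GS)/R = (5.91 − 0.986) / 22.7 = 0.217 mA.

I_D = 0.217 mA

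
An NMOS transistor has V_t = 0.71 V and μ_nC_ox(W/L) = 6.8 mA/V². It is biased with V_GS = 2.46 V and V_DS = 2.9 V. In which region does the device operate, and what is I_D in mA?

Saturation; I_D = 10.4 mA

V_ov = V_GS − V_t = 2.46 − 0.71 = 1.75 V.
Since V_DS = 2.9 V ≥ V_ov = 1.75 V, the device is in saturation.
I_D = ½ k_n V_ov² = 0.5 × 6.8 × 1.75² = 10.4 mA.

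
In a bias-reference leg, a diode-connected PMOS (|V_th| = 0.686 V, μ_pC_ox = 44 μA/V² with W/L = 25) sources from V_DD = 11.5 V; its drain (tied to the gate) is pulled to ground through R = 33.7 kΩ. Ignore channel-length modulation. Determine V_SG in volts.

V_SG = 1.42 V

With gate tied to drain, V_SG = V_SD ≥ V_SG − |V_th|, so the device is in saturation.
k_p = μ_pC_ox · (W/L) = 1.1 mA/V².
KCL at the drain: ½ k_p (V_SG − |V_th|)² = (V_DD − V_SG)/R.
Let x = V_SG − 0.686. Then 18.5 x² + x − 10.81 = 0, giving x = 0.737 V (positive root), so V_SG = 1.42 V.
I_D = (V_DD − V_SG)/R = (11.5 − 1.42) / 33.7 = 0.299 mA.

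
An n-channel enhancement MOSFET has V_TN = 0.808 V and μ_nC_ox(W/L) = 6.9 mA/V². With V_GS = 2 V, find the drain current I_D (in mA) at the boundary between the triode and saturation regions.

At the boundary V_DS = V_ov = V_GS − V_TN = 2 − 0.808 = 1.19 V.
I_D = ½ k_n V_ov² = 0.5 × 6.9 × 1.19² = 4.9 mA.

I_D = 4.90 mA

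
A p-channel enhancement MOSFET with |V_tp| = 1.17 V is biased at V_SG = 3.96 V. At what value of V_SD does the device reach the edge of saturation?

V_SD,sat = 2.79 V

The boundary between triode and saturation is V_SD = V_SG − |V_tp| = V_ov.
V_ov = 3.96 − 1.17 = 2.79 V.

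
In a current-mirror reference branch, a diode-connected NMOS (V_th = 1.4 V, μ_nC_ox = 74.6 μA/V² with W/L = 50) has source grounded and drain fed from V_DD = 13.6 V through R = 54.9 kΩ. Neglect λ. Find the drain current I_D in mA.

With gate tied to drain, V_GS = V_DS ≥ V_GS − V_th, so the device is in saturation.
k_n = μ_nC_ox · (W/L) = 3.73 mA/V².
KCL at the drain: ½ k_n (V_GS − V_th)² = (V_DD − V_GS)/R.
Let x = V_GS − 1.4. Then 102 x² + x − 12.2 = 0, giving x = 0.34 V (positive root), so V_GS = 1.74 V.
I_D = (V_DD − V_GS)/R = (13.6 − 1.74) / 54.9 = 0.216 mA.

I_D = 0.216 mA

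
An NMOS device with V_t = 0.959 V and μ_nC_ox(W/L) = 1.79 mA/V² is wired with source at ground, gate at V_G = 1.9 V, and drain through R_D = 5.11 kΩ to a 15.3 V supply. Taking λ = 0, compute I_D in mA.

V_GS = V_G = 1.9 V, so V_ov = 1.9 − 0.959 = 0.941 V.
Assume saturation: I_D = ½ k_n V_ov² = 0.5 × 1.79 × 0.941² = 0.793 mA, giving V_DS = V_DD − I_D R_D = 15.3 − 0.793 × 5.11 = 11.3 V.
V_DS = 11.3 V ≥ V_ov = 0.941 V, confirming saturation.

I_D = 0.793 mA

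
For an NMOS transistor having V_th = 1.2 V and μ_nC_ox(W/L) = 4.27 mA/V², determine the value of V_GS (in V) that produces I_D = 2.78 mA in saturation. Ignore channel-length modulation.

V_GS = 2.34 V

In saturation I_D = ½ k_n (V_GS − V_th)², so V_GS − V_th = √(2 I_D / k_n) = √(2 × 2.78 / 4.27) = 1.14 V.
V_GS = 1.2 + 1.14 = 2.34 V.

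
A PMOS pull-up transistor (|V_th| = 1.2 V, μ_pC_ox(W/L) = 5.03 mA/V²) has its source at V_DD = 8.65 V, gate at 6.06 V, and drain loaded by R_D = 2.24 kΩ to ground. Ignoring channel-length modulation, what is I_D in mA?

V_SG = V_DD − V_G = 8.65 − 6.06 = 2.59 V, so V_ov = 2.59 − 1.2 = 1.39 V.
Assume saturation: I_D = ½ k_p V_ov² = 0.5 × 5.03 × 1.39² = 4.86 mA, giving V_SD = V_DD − I_D R_D = 8.65 − 4.86 × 2.24 = -2.23 V.
But -2.23 V < V_ov = 1.39 V, so the device is actually in triode.
In triode I_D = k_p[V_ov V_SD − ½ V_SD²] and I_D = (V_DD − V_SD)/R_D. Equating: 5.63 V_SD² − 16.66 V_SD + 8.65 = 0, giving V_SD = 0.672 V (the root below V_ov).
I_D = (8.65 − 0.672) / 2.24 = 3.56 mA.

I_D = 3.56 mA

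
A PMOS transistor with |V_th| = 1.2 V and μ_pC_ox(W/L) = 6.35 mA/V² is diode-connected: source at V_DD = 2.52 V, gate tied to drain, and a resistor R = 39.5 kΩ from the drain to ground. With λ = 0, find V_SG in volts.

With gate tied to drain, V_SG = V_SD ≥ V_SG − |V_th|, so the device is in saturation.
KCL at the drain: ½ k_p (V_SG − |V_th|)² = (V_DD − V_SG)/R.
Let x = V_SG − 1.2. Then 125 x² + x − 1.32 = 0, giving x = 0.0987 V (positive root), so V_SG = 1.3 V.
I_D = (V_DD − V_SG)/R = (2.52 − 1.3) / 39.5 = 0.0309 mA.

V_SG = 1.30 V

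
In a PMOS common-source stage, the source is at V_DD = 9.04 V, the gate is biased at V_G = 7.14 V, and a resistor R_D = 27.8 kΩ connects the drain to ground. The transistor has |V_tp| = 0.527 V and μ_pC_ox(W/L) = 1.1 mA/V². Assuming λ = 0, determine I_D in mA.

V_SG = V_DD − V_G = 9.04 − 7.14 = 1.9 V, so V_ov = 1.9 − 0.527 = 1.37 V.
Assume saturation: I_D = ½ k_p V_ov² = 0.5 × 1.1 × 1.37² = 1.04 mA, giving V_SD = V_DD − I_D R_D = 9.04 − 1.04 × 27.8 = -19.8 V.
But -19.8 V < V_ov = 1.37 V, so the device is actually in triode.
In triode I_D = k_p[V_ov V_SD − ½ V_SD²] and I_D = (V_DD − V_SD)/R_D. Equating: 15.3 V_SD² − 42.99 V_SD + 9.04 = 0, giving V_SD = 0.229 V (the root below V_ov).
I_D = (9.04 − 0.229) / 27.8 = 0.317 mA.

I_D = 0.317 mA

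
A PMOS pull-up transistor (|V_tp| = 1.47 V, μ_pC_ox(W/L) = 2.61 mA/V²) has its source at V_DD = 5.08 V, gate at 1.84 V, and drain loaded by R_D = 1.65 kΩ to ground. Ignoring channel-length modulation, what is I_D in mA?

V_SG = V_DD − V_G = 5.08 − 1.84 = 3.24 V, so V_ov = 3.24 − 1.47 = 1.77 V.
Assume saturation: I_D = ½ k_p V_ov² = 0.5 × 2.61 × 1.77² = 4.09 mA, giving V_SD = V_DD − I_D R_D = 5.08 − 4.09 × 1.65 = -1.67 V.
But -1.67 V < V_ov = 1.77 V, so the device is actually in triode.
In triode I_D = k_p[V_ov V_SD − ½ V_SD²] and I_D = (V_DD − V_SD)/R_D. Equating: 2.15 V_SD² − 8.623 V_SD + 5.08 = 0, giving V_SD = 0.718 V (the root below V_ov).
I_D = (5.08 − 0.718) / 1.65 = 2.64 mA.

I_D = 2.64 mA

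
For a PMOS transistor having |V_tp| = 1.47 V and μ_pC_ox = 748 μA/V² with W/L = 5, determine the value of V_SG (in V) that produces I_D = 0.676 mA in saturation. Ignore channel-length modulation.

V_SG = 2.07 V

k_p = μ_pC_ox · (W/L) = 3.74 mA/V².
In saturation I_D = ½ k_p (V_SG − |V_tp|)², so V_SG − |V_tp| = √(2 I_D / k_p) = √(2 × 0.676 / 3.74) = 0.601 V.
V_SG = 1.47 + 0.601 = 2.07 V.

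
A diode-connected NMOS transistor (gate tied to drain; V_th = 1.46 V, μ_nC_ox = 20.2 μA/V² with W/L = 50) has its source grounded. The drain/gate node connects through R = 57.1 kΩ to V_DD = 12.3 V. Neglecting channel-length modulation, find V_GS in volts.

With gate tied to drain, V_GS = V_DS ≥ V_GS − V_th, so the device is in saturation.
k_n = μ_nC_ox · (W/L) = 1.01 mA/V².
KCL at the drain: ½ k_n (V_GS − V_th)² = (V_DD − V_GS)/R.
Let x = V_GS − 1.46. Then 28.8 x² + x − 10.84 = 0, giving x = 0.596 V (positive root), so V_GS = 2.06 V.
I_D = (V_DD − V_GS)/R = (12.3 − 2.06) / 57.1 = 0.179 mA.

V_GS = 2.06 V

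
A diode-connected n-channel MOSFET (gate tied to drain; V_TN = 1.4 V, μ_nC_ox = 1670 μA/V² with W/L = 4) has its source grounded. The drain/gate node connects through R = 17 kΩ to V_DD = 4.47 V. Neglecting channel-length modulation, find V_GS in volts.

With gate tied to drain, V_GS = V_DS ≥ V_GS − V_TN, so the device is in saturation.
k_n = μ_nC_ox · (W/L) = 6.68 mA/V².
KCL at the drain: ½ k_n (V_GS − V_TN)² = (V_DD − V_GS)/R.
Let x = V_GS − 1.4. Then 56.8 x² + x − 3.07 = 0, giving x = 0.224 V (positive root), so V_GS = 1.62 V.
I_D = (V_DD − V_GS)/R = (4.47 − 1.62) / 17 = 0.167 mA.

V_GS = 1.62 V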